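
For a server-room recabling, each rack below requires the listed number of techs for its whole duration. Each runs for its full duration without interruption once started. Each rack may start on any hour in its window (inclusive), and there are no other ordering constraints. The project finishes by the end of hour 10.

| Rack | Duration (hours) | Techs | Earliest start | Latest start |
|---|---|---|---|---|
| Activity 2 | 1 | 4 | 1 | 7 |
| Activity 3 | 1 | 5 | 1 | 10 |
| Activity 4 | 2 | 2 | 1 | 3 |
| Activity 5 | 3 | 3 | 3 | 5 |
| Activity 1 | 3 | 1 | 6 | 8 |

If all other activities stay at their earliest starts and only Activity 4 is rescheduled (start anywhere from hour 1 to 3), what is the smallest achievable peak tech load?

Activity 4@1: h1:11  h2:2  h3:3  h4:3  h5:3  h6:1  h7:1  h8:1  h9:0  h10:0 → peak 11
Activity 4@2: h1:9  h2:2  h3:5  h4:3  h5:3  h6:1  h7:1  h8:1  h9:0  h10:0 → peak 9
Activity 4@3: h1:9  h2:0  h3:5  h4:5  h5:3  h6:1  h7:1  h8:1  h9:0  h10:0 → peak 9
Best is Activity 4@2, peak 9.

9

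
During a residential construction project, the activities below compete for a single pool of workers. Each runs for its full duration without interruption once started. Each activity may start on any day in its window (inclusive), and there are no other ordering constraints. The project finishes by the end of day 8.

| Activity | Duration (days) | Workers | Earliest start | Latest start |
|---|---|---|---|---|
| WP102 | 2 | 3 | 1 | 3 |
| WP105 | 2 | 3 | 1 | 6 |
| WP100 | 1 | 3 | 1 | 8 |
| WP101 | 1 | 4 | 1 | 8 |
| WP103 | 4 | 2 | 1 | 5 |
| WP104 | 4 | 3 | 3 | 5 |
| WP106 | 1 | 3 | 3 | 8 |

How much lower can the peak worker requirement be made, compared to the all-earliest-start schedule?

9

Early-start peak: d1:15  d2:8  d3:8  d4:5  d5:3  d6:3  d7:0  d8:0 ⇒ 15.
Leveled (WP102@1, WP105@1, WP100@3, WP101@4, WP103@3, WP104@5, WP106@7): d1:6  d2:6  d3:5  d4:6  d5:5  d6:5  d7:6  d8:3 ⇒ 6.
Reduction 15 − 6 = 9.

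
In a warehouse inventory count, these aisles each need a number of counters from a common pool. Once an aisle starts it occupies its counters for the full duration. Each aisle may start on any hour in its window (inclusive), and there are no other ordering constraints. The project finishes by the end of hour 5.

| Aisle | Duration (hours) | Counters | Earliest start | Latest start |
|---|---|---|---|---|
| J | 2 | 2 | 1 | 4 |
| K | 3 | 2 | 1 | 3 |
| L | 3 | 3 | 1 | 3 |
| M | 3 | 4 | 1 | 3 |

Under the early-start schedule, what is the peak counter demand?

Early-start schedule: J@1, K@1, L@1, M@1.
Load per hour: hour 1: 11, hour 2: 11, hour 3: 9, hour 4: 0, hour 5: 0.
Peak is 11.

11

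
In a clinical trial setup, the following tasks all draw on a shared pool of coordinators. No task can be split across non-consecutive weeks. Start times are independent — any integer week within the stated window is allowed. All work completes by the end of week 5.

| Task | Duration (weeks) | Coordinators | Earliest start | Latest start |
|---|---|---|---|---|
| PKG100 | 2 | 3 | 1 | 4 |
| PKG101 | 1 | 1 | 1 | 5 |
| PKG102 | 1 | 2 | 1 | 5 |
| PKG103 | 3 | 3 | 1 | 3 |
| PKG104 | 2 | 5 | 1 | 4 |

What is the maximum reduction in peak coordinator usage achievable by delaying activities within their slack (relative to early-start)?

8

Early-start peak: w1:14  w2:11  w3:3  w4:0  w5:0 ⇒ 14.
Leveled (PKG100@1, PKG101@3, PKG102@3, PKG103@1, PKG104@4): w1:6  w2:6  w3:6  w4:5  w5:5 ⇒ 6.
Reduction 14 − 6 = 8.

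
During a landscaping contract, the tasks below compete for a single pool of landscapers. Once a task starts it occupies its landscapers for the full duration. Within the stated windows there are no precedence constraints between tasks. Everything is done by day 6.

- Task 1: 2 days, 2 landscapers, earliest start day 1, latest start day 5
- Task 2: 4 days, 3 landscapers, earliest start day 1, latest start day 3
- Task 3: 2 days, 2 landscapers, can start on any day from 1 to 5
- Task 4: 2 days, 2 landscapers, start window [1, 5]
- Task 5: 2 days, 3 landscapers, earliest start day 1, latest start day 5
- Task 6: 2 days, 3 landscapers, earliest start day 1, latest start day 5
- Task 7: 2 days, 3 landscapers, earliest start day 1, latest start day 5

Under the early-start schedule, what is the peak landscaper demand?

18

Early-start schedule: Task 1@1, Task 2@1, Task 3@1, Task 4@1, Task 5@1, Task 6@1, Task 7@1.
Load per day: day 1: 18, day 2: 18, day 3: 3, day 4: 3, day 5: 0, day 6: 0.
Peak is 18.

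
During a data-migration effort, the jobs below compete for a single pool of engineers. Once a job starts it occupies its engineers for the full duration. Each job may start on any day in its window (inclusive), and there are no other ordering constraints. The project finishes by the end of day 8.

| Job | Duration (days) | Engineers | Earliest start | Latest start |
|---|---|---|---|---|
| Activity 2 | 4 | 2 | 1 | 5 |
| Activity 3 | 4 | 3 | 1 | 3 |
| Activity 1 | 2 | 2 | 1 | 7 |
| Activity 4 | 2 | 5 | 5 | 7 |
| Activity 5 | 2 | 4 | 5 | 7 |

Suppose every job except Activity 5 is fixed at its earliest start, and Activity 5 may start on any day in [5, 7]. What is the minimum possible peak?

Activity 5@5: d1:7  d2:7  d3:5  d4:5  d5:9  d6:9  d7:0  d8:0 → peak 9
Activity 5@6: d1:7  d2:7  d3:5  d4:5  d5:5  d6:9  d7:4  d8:0 → peak 9
Activity 5@7: d1:7  d2:7  d3:5  d4:5  d5:5  d6:5  d7:4  d8:4 → peak 7
Best is Activity 5@7, peak 7.

7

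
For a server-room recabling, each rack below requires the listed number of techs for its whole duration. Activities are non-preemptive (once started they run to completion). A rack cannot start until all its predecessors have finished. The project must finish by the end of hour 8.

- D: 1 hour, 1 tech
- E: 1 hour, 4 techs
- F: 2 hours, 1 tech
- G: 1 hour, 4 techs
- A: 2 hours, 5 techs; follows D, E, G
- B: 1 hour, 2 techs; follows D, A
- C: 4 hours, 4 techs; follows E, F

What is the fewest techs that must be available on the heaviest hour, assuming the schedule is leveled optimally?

Early-start (D@1, E@1, F@1, G@1, A@2, B@4, C@3) gives peak 10: h1:10  h2:6  h3:9  h4:6  h5:4  h6:4  h7:0  h8:0.
Shift G→2, A→3, B→5, C→5.
Schedule D@1, E@1, F@1, G@2, A@3, B@5, C@5: h1:6  h2:5  h3:5  h4:5  h5:6  h6:4  h7:4  h8:4 — peak 6.

6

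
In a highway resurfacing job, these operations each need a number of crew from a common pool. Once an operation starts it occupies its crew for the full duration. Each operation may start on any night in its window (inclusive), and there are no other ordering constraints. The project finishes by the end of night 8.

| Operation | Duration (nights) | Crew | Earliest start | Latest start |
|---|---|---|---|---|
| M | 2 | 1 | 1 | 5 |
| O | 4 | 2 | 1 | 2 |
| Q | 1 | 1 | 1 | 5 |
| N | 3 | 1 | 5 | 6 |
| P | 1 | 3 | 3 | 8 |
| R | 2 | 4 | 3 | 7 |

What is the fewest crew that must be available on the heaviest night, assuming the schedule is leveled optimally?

Early-start (M@1, O@1, Q@1, N@5, P@3, R@3) gives peak 9: n1:4  n2:3  n3:9  n4:6  n5:1  n6:1  n7:1  n8:0.
Shift R→5.
Schedule M@1, O@1, Q@1, N@5, P@3, R@5: n1:4  n2:3  n3:5  n4:2  n5:5  n6:5  n7:1  n8:0 — peak 5.

5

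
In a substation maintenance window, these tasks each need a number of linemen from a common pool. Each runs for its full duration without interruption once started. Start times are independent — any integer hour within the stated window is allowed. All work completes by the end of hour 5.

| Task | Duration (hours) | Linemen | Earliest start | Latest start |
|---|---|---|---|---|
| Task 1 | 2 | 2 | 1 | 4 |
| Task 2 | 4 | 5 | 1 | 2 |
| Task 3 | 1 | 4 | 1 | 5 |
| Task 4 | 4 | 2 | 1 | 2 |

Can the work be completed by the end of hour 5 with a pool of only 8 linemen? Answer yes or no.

no

The minimum achievable peak is 9; 8 < 9, so no feasible schedule stays within the cap.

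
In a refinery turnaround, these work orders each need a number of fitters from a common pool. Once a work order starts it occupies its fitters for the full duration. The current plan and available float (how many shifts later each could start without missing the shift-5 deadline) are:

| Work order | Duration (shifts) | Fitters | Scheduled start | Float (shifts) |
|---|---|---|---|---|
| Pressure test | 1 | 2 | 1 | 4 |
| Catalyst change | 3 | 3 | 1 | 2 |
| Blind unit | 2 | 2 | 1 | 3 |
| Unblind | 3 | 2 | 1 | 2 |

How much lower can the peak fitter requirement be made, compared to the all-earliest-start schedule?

4

Early-start peak: s1:9  s2:7  s3:5  s4:0  s5:0 ⇒ 9.
Leveled (Pressure test@1, Catalyst change@1, Blind unit@4, Unblind@2): s1:5  s2:5  s3:5  s4:4  s5:2 ⇒ 5.
Reduction 9 − 5 = 4.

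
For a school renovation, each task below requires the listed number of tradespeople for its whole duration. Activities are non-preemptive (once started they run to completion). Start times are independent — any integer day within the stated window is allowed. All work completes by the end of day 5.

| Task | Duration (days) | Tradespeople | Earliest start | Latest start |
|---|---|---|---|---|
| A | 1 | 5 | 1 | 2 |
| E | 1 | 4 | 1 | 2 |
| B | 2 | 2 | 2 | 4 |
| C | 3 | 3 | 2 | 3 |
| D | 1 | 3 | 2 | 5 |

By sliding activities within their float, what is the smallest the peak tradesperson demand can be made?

Early-start (A@1, E@1, B@2, C@2, D@2) gives peak 9: d1:9  d2:8  d3:5  d4:3  d5:0.
Shift E→2, C→3, D→4.
Schedule A@1, E@2, B@2, C@3, D@4: d1:5  d2:6  d3:5  d4:6  d5:3 — peak 6.

6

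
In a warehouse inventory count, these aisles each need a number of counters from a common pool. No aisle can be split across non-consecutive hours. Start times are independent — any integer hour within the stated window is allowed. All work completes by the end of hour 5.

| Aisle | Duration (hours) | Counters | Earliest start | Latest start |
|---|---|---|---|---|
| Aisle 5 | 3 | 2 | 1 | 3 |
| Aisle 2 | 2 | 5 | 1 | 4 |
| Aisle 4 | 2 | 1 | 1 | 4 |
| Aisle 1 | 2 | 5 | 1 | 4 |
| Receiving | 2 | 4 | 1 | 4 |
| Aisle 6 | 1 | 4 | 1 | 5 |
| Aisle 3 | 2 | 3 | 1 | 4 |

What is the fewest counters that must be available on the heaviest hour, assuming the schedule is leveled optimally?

Early-start (Aisle 5@1, Aisle 2@1, Aisle 4@1, Aisle 1@1, Receiving@1, Aisle 6@1, Aisle 3@1) gives peak 24: h1:24  h2:20  h3:2  h4:0  h5:0.
Shift Aisle 4→3, Aisle 1→3, Receiving→4, Aisle 6→5.
Schedule Aisle 5@1, Aisle 2@1, Aisle 4@3, Aisle 1@3, Receiving@4, Aisle 6@5, Aisle 3@1: h1:10  h2:10  h3:8  h4:10  h5:8 — peak 10.
Total counter-hours = 46 over 5 hours ⇒ peak ≥ ⌈46/5⌉ = 10, so 10 is optimal.

10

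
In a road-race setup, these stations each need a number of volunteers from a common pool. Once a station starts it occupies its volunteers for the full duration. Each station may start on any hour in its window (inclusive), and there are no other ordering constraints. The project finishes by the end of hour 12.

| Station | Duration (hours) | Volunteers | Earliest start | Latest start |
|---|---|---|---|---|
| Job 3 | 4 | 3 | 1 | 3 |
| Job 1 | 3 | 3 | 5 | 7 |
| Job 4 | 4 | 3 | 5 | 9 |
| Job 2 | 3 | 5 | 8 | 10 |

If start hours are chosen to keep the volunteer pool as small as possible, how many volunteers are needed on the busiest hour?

Early-start (Job 3@1, Job 1@5, Job 4@5, Job 2@8) gives peak 8: h1:3  h2:3  h3:3  h4:3  h5:6  h6:6  h7:6  h8:8  h9:5  h10:5  h11:0  h12:0.
Shift Job 2→9.
Schedule Job 3@1, Job 1@5, Job 4@5, Job 2@9: h1:3  h2:3  h3:3  h4:3  h5:6  h6:6  h7:6  h8:3  h9:5  h10:5  h11:5  h12:0 — peak 6.

6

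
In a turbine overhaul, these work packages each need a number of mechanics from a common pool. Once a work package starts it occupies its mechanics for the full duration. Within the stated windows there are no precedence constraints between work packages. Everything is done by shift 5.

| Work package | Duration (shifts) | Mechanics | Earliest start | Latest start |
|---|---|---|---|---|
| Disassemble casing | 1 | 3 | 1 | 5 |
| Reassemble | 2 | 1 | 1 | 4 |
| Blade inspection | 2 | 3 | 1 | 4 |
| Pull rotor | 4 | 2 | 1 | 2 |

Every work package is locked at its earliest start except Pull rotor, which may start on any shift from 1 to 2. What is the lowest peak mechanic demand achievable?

7

Pull rotor@1: s1:9  s2:6  s3:2  s4:2  s5:0 → peak 9
Pull rotor@2: s1:7  s2:6  s3:2  s4:2  s5:2 → peak 7
Best is Pull rotor@2, peak 7.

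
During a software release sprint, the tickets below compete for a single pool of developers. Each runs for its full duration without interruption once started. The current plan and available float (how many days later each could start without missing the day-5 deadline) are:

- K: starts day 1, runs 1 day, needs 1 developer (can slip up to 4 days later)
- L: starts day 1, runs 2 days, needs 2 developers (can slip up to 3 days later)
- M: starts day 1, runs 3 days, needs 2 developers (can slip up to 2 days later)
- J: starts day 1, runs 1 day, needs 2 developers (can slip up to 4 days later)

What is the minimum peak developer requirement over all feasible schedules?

Early-start (K@1, L@1, M@1, J@1) gives peak 7: d1:7  d2:4  d3:2  d4:0  d5:0.
Shift M→2, J→3.
Schedule K@1, L@1, M@2, J@3: d1:3  d2:4  d3:4  d4:2  d5:0 — peak 4.

4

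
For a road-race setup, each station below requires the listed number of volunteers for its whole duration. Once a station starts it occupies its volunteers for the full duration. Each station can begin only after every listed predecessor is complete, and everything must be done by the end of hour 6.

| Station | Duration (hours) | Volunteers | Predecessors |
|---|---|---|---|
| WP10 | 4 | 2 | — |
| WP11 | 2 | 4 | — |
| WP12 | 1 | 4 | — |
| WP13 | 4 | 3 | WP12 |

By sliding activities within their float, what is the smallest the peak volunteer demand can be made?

Early-start (WP10@1, WP11@1, WP12@1, WP13@2) gives peak 10: h1:10  h2:9  h3:5  h4:5  h5:3  h6:0.
Shift WP11→5.
Schedule WP10@1, WP11@5, WP12@1, WP13@2: h1:6  h2:5  h3:5  h4:5  h5:7  h6:4 — peak 7.

7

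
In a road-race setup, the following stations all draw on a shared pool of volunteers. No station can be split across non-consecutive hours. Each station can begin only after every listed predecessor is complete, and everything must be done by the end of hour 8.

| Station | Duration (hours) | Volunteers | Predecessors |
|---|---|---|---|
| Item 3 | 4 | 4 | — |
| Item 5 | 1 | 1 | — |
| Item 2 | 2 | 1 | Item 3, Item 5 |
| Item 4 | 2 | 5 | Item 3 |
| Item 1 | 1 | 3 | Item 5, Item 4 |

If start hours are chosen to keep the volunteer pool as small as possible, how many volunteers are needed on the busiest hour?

5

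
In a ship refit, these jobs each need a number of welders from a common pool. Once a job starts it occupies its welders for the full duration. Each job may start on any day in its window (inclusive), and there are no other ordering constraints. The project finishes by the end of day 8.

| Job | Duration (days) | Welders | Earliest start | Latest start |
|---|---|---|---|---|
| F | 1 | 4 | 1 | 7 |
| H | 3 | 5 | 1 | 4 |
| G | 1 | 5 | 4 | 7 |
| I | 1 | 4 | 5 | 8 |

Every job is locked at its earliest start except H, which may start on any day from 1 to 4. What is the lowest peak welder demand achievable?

H@1: d1:9  d2:5  d3:5  d4:5  d5:4  d6:0  d7:0  d8:0 → peak 9
H@2: d1:4  d2:5  d3:5  d4:10  d5:4  d6:0  d7:0  d8:0 → peak 10
H@3: d1:4  d2:0  d3:5  d4:10  d5:9  d6:0  d7:0  d8:0 → peak 10
H@4: d1:4  d2:0  d3:0  d4:10  d5:9  d6:5  d7:0  d8:0 → peak 10
Best is H@1, peak 9.

9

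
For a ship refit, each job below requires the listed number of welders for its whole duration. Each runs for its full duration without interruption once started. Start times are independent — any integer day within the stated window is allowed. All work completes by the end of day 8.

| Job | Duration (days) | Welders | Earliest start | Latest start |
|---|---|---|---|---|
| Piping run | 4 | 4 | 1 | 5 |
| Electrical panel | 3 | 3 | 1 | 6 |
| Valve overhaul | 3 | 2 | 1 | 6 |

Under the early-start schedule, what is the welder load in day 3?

9

At early start, day 3 has: Piping run, Electrical panel, Valve overhaul.
Demand: 4 + 3 + 2 = 9.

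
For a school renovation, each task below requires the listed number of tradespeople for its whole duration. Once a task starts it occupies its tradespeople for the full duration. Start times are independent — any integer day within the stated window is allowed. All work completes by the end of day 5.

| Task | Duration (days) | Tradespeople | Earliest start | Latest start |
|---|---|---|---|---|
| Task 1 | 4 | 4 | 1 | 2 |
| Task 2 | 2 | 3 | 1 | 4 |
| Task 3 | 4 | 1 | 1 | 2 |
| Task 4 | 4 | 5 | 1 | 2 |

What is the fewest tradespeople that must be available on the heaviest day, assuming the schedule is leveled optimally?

Schedule Task 1@1, Task 2@1, Task 3@1, Task 4@1: d1:13  d2:13  d3:10  d4:10  d5:0 — peak 13.

13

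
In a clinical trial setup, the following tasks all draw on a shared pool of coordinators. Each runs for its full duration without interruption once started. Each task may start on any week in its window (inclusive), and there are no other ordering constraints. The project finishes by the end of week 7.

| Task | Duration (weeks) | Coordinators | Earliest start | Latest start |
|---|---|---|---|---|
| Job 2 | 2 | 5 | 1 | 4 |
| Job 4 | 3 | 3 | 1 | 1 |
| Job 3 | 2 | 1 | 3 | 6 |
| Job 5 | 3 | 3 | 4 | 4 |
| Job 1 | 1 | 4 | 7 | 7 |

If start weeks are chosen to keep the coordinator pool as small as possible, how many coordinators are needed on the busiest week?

Schedule Job 2@1, Job 4@1, Job 3@3, Job 5@4, Job 1@7: w1:8  w2:8  w3:4  w4:4  w5:3  w6:3  w7:4 — peak 8.
No arrangement of the 16 feasible schedules does better.

8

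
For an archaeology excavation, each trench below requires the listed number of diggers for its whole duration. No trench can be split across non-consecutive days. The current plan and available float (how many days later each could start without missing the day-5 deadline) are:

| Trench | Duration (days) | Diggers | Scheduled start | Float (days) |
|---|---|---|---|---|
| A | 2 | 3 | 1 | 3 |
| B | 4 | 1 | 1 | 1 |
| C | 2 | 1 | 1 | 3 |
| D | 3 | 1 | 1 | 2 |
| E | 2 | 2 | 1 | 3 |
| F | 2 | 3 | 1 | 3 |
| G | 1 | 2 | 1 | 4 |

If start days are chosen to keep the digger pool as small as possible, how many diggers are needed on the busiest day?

6

Early-start (A@1, B@1, C@1, D@1, E@1, F@1, G@1) gives peak 13: d1:13  d2:11  d3:2  d4:1  d5:0.
Shift E→3, F→4, G→3.
Schedule A@1, B@1, C@1, D@1, E@3, F@4, G@3: d1:6  d2:6  d3:6  d4:6  d5:3 — peak 6.
Total digger-days = 27 over 5 days ⇒ peak ≥ ⌈27/5⌉ = 6, so 6 is optimal.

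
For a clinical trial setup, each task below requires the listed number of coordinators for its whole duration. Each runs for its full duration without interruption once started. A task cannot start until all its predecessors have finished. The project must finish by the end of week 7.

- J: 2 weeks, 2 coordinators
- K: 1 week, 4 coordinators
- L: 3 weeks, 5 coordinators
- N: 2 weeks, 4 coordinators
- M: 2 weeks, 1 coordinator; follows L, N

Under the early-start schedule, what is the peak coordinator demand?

Early-start schedule: J@1, K@1, L@1, N@1, M@4.
Load per week: week 1: 15, week 2: 11, week 3: 5, week 4: 1, week 5: 1, week 6: 0, week 7: 0.
Peak is 15.

15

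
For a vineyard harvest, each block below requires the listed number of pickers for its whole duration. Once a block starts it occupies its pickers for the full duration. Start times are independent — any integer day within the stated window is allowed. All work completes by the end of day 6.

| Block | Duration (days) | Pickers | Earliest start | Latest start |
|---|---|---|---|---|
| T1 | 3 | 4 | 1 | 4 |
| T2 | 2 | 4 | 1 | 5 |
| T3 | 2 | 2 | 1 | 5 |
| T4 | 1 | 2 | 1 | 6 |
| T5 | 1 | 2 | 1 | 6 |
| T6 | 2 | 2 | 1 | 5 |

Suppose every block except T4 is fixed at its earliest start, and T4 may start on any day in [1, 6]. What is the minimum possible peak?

14

T4@1: d1:16  d2:12  d3:4  d4:0  d5:0  d6:0 → peak 16
T4@2: d1:14  d2:14  d3:4  d4:0  d5:0  d6:0 → peak 14
T4@3: d1:14  d2:12  d3:6  d4:0  d5:0  d6:0 → peak 14
T4@4: d1:14  d2:12  d3:4  d4:2  d5:0  d6:0 → peak 14
T4@5: d1:14  d2:12  d3:4  d4:0  d5:2  d6:0 → peak 14
T4@6: d1:14  d2:12  d3:4  d4:0  d5:0  d6:2 → peak 14
Best is T4@2, peak 14.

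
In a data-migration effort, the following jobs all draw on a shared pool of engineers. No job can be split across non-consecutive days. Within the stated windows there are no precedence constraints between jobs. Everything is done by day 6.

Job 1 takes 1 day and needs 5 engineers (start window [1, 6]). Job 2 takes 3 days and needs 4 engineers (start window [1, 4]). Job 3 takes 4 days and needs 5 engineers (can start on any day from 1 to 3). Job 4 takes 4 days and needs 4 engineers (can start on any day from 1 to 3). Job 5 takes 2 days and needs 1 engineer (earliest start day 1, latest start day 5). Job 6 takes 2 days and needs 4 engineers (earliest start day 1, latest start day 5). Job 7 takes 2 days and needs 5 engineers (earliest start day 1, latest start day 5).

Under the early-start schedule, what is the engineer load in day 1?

At early start, day 1 has: Job 1, Job 2, Job 3, Job 4, Job 5, Job 6, Job 7.
Demand: 5 + 4 + 5 + 4 + 1 + 4 + 5 = 28.

28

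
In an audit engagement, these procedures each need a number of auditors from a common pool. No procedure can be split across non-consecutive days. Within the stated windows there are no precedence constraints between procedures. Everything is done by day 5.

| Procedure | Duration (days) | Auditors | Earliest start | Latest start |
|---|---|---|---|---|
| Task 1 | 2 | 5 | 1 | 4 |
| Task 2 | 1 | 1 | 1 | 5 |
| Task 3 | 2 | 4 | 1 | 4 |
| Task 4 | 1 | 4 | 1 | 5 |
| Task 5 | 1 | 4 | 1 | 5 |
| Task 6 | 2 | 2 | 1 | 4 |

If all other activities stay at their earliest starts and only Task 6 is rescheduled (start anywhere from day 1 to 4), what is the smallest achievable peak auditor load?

18

Task 6@1: d1:20  d2:11  d3:0  d4:0  d5:0 → peak 20
Task 6@2: d1:18  d2:11  d3:2  d4:0  d5:0 → peak 18
Task 6@3: d1:18  d2:9  d3:2  d4:2  d5:0 → peak 18
Task 6@4: d1:18  d2:9  d3:0  d4:2  d5:2 → peak 18
Best is Task 6@2, peak 18.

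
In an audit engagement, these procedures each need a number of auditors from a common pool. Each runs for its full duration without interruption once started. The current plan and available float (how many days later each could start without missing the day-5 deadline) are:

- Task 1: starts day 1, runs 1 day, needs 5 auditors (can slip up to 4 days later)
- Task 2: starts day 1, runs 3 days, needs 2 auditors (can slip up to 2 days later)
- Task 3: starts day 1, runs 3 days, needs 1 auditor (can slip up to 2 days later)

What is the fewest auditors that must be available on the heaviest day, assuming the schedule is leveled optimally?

5

Early-start (Task 1@1, Task 2@1, Task 3@1) gives peak 8: d1:8  d2:3  d3:3  d4:0  d5:0.
Shift Task 2→2, Task 3→2.
Schedule Task 1@1, Task 2@2, Task 3@2: d1:5  d2:3  d3:3  d4:3  d5:0 — peak 5.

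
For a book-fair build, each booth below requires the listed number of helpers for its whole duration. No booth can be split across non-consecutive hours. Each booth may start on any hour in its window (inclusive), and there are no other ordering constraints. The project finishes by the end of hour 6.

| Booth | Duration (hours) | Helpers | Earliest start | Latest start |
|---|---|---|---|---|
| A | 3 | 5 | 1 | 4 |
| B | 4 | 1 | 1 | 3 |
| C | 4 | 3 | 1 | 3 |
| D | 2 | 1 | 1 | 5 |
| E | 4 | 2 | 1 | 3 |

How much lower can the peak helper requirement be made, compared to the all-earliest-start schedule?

Early-start peak: h1:12  h2:12  h3:11  h4:6  h5:0  h6:0 ⇒ 12.
Leveled (A@1, B@1, C@1, D@1, E@3): h1:10  h2:10  h3:11  h4:6  h5:2  h6:2 ⇒ 11.
Reduction 12 − 11 = 1.

1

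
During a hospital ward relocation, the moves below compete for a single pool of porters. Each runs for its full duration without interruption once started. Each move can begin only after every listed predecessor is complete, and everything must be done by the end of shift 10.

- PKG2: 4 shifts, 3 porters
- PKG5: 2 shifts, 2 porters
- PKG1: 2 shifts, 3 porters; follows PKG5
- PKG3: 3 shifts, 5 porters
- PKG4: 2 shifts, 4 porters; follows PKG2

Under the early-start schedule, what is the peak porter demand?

11

Early-start schedule: PKG2@1, PKG5@1, PKG1@3, PKG3@1, PKG4@5.
Load per shift: shift 1: 10, shift 2: 10, shift 3: 11, shift 4: 6, shift 5: 4, shift 6: 4, shift 7: 0, shift 8: 0, shift 9: 0, shift 10: 0.
Peak is 11.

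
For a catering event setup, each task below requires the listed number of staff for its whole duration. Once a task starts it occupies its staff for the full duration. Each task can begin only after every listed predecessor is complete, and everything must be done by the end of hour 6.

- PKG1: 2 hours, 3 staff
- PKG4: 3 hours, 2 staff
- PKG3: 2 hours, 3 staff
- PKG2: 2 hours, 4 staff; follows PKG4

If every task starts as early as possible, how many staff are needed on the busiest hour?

8

Early-start schedule: PKG1@1, PKG4@1, PKG3@1, PKG2@4.
Load per hour: hour 1: 8, hour 2: 8, hour 3: 2, hour 4: 4, hour 5: 4, hour 6: 0.
Peak is 8.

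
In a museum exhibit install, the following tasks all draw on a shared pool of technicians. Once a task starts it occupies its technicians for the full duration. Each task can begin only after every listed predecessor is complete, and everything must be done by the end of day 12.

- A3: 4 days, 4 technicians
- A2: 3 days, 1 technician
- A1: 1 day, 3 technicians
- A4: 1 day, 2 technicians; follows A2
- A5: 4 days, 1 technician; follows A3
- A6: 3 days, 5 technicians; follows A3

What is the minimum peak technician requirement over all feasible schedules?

5

Early-start (A3@1, A2@1, A1@1, A4@4, A5@5, A6@5) gives peak 8: d1:8  d2:5  d3:5  d4:6  d5:6  d6:6  d7:6  d8:1  d9:0  d10:0  d11:0  d12:0.
Shift A1→5, A4→5, A5→6, A6→10.
Schedule A3@1, A2@1, A1@5, A4@5, A5@6, A6@10: d1:5  d2:5  d3:5  d4:4  d5:5  d6:1  d7:1  d8:1  d9:1  d10:5  d11:5  d12:5 — peak 5.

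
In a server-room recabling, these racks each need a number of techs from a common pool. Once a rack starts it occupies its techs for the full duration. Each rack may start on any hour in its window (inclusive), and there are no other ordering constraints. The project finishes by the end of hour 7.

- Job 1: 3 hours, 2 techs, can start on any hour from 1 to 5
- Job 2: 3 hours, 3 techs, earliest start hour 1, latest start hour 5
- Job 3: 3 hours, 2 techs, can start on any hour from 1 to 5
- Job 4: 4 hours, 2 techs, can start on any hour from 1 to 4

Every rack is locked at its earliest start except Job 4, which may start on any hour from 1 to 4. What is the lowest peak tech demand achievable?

Job 4@1: h1:9  h2:9  h3:9  h4:2  h5:0  h6:0  h7:0 → peak 9
Job 4@2: h1:7  h2:9  h3:9  h4:2  h5:2  h6:0  h7:0 → peak 9
Job 4@3: h1:7  h2:7  h3:9  h4:2  h5:2  h6:2  h7:0 → peak 9
Job 4@4: h1:7  h2:7  h3:7  h4:2  h5:2  h6:2  h7:2 → peak 7
Best is Job 4@4, peak 7.

7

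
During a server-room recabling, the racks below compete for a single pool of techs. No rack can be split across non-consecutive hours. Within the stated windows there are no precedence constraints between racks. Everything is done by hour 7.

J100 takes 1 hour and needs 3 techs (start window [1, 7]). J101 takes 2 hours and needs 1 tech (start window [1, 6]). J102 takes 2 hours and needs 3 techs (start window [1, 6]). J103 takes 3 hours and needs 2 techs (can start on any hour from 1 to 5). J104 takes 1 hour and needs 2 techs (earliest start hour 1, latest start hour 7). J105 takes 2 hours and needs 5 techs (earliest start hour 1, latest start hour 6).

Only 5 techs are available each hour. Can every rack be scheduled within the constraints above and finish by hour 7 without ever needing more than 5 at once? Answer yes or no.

Schedule J100@1, J101@1, J102@2, J103@3, J104@4, J105@6: h1:4  h2:4  h3:5  h4:4  h5:2  h6:5  h7:5 — peak 5 ≤ 5.

yes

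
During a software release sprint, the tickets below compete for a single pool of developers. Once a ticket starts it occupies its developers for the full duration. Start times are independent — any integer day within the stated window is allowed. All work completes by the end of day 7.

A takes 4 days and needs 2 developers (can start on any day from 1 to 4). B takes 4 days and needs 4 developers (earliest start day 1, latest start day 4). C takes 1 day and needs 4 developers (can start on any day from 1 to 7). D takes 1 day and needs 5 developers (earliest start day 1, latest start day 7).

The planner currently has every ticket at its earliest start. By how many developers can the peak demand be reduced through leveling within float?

9

Early-start peak: d1:15  d2:6  d3:6  d4:6  d5:0  d6:0  d7:0 ⇒ 15.
Leveled (A@1, B@1, C@5, D@6): d1:6  d2:6  d3:6  d4:6  d5:4  d6:5  d7:0 ⇒ 6.
Reduction 15 − 6 = 9.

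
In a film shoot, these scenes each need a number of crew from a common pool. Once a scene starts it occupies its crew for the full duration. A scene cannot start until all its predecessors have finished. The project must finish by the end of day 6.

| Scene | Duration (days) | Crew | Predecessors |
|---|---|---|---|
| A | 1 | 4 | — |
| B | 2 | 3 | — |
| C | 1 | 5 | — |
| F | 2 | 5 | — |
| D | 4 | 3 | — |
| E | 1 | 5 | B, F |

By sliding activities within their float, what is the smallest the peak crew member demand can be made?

Early-start (A@1, B@1, C@1, F@1, D@1, E@3) gives peak 20: d1:20  d2:11  d3:8  d4:3  d5:0  d6:0.
Shift C→2, F→3, D→3, E→5.
Schedule A@1, B@1, C@2, F@3, D@3, E@5: d1:7  d2:8  d3:8  d4:8  d5:8  d6:3 — peak 8.

8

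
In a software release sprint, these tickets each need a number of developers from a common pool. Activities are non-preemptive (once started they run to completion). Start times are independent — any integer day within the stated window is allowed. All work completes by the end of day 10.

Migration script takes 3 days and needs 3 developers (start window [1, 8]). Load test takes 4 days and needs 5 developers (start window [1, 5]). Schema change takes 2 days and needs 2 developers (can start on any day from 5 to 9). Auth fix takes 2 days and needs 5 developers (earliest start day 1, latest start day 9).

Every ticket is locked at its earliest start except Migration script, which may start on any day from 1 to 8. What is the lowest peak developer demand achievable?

10

Migration script@1: d1:13  d2:13  d3:8  d4:5  d5:2  d6:2  d7:0  d8:0  d9:0  d10:0 → peak 13
Migration script@2: d1:10  d2:13  d3:8  d4:8  d5:2  d6:2  d7:0  d8:0  d9:0  d10:0 → peak 13
Migration script@3: d1:10  d2:10  d3:8  d4:8  d5:5  d6:2  d7:0  d8:0  d9:0  d10:0 → peak 10
Migration script@4: d1:10  d2:10  d3:5  d4:8  d5:5  d6:5  d7:0  d8:0  d9:0  d10:0 → peak 10
Migration script@5: d1:10  d2:10  d3:5  d4:5  d5:5  d6:5  d7:3  d8:0  d9:0  d10:0 → peak 10
Migration script@6: d1:10  d2:10  d3:5  d4:5  d5:2  d6:5  d7:3  d8:3  d9:0  d10:0 → peak 10
Migration script@7: d1:10  d2:10  d3:5  d4:5  d5:2  d6:2  d7:3  d8:3  d9:3  d10:0 → peak 10
Migration script@8: d1:10  d2:10  d3:5  d4:5  d5:2  d6:2  d7:0  d8:3  d9:3  d10:3 → peak 10
Best is Migration script@3, peak 10.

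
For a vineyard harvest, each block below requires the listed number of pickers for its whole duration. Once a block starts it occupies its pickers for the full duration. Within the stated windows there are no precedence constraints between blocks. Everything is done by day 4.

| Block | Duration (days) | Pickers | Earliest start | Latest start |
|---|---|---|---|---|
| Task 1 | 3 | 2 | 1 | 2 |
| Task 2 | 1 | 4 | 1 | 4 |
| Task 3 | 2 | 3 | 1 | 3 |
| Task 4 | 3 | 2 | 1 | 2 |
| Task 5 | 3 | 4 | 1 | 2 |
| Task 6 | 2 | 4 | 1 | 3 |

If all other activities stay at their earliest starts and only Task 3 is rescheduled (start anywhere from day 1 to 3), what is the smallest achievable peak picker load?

16

Task 3@1: d1:19  d2:15  d3:8  d4:0 → peak 19
Task 3@2: d1:16  d2:15  d3:11  d4:0 → peak 16
Task 3@3: d1:16  d2:12  d3:11  d4:3 → peak 16
Best is Task 3@2, peak 16.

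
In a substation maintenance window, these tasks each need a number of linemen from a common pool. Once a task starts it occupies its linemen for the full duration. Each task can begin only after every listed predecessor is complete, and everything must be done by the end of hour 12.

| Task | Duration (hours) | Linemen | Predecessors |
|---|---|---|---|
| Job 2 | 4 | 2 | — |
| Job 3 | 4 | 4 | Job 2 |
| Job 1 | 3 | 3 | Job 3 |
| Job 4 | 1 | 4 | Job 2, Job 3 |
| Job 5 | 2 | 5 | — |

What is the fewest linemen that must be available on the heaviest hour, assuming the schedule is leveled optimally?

7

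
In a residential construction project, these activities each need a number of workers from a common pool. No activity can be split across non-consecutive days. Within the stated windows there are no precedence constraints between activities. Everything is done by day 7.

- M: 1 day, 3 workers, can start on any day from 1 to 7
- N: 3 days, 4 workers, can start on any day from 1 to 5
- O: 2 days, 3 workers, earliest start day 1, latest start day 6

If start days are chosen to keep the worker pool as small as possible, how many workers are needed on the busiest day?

Early-start (M@1, N@1, O@1) gives peak 10: d1:10  d2:7  d3:4  d4:0  d5:0  d6:0  d7:0.
Shift N→2, O→5.
Schedule M@1, N@2, O@5: d1:3  d2:4  d3:4  d4:4  d5:3  d6:3  d7:0 — peak 4.

4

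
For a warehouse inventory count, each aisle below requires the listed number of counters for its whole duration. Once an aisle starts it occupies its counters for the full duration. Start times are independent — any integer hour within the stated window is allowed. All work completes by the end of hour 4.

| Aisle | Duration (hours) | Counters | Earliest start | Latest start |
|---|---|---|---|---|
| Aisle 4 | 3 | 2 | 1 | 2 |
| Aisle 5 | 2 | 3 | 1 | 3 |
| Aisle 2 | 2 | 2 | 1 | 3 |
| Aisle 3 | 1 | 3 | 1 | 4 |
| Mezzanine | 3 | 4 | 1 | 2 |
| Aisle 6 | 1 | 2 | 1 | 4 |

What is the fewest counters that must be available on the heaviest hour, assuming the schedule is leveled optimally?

9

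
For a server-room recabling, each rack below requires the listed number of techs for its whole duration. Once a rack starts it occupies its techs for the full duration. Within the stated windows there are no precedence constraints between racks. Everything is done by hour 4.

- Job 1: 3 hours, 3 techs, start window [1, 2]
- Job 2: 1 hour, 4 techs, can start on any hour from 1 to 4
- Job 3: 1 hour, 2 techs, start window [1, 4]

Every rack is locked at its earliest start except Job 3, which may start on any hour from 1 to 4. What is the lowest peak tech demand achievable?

7

Job 3@1: h1:9  h2:3  h3:3  h4:0 → peak 9
Job 3@2: h1:7  h2:5  h3:3  h4:0 → peak 7
Job 3@3: h1:7  h2:3  h3:5  h4:0 → peak 7
Job 3@4: h1:7  h2:3  h3:3  h4:2 → peak 7
Best is Job 3@2, peak 7.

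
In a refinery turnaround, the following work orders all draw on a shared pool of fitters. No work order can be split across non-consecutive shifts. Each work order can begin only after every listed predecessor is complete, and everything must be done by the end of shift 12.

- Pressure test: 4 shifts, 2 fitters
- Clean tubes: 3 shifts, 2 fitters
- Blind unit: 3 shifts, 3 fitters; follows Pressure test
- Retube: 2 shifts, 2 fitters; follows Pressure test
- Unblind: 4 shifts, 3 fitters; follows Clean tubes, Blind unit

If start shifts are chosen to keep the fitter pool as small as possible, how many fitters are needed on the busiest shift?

Schedule Pressure test@1, Clean tubes@1, Blind unit@5, Retube@5, Unblind@8: s1:4  s2:4  s3:4  s4:2  s5:5  s6:5  s7:3  s8:3  s9:3  s10:3  s11:3  s12:0 — peak 5.

5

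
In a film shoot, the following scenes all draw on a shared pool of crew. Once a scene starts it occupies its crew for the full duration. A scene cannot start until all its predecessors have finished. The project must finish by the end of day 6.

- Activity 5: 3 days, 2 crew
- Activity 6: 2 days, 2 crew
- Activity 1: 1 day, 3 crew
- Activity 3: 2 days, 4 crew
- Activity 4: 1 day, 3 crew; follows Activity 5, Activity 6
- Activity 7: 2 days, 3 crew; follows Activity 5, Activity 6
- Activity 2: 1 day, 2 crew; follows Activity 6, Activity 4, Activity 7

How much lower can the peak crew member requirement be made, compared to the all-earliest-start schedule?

4

Early-start peak: d1:11  d2:8  d3:2  d4:6  d5:3  d6:2 ⇒ 11.
Leveled (Activity 5@1, Activity 6@1, Activity 1@1, Activity 3@3, Activity 4@5, Activity 7@4, Activity 2@6): d1:7  d2:4  d3:6  d4:7  d5:6  d6:2 ⇒ 7.
Reduction 11 − 7 = 4.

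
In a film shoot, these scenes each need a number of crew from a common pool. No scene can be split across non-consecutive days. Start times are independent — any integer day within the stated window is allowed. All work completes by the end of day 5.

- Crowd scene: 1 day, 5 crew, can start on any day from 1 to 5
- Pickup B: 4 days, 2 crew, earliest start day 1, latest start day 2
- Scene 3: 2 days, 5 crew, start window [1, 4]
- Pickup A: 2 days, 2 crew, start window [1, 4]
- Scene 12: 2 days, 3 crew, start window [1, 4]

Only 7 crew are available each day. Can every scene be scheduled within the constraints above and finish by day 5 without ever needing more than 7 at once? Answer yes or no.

yes

Schedule Crowd scene@1, Pickup B@1, Scene 3@2, Pickup A@4, Scene 12@4: d1:7  d2:7  d3:7  d4:7  d5:5 — peak 7 ≤ 7.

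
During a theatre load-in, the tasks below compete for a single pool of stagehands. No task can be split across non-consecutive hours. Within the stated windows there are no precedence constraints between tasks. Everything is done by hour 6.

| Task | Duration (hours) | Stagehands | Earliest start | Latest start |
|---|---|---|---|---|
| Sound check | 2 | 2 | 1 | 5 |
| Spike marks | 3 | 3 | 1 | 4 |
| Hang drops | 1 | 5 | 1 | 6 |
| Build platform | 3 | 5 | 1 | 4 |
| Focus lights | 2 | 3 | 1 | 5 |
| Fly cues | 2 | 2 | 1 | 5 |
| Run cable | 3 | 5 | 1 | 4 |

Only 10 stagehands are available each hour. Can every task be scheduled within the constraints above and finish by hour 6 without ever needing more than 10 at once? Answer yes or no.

yes

Schedule Sound check@1, Spike marks@1, Hang drops@1, Build platform@2, Focus lights@5, Fly cues@5, Run cable@4: h1:10  h2:10  h3:8  h4:10  h5:10  h6:10 — peak 10 ≤ 10.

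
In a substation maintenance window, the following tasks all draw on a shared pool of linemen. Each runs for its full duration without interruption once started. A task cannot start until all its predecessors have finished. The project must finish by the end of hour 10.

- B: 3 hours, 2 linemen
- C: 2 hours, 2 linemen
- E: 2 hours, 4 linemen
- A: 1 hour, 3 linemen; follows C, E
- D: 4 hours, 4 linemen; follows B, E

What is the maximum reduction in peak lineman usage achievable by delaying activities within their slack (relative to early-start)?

4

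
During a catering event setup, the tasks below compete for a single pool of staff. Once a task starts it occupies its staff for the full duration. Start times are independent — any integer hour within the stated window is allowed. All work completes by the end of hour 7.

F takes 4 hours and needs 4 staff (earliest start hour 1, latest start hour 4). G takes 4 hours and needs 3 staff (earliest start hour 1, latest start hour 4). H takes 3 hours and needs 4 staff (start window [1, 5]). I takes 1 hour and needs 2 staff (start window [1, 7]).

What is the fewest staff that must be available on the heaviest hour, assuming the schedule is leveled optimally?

7

Early-start (F@1, G@1, H@1, I@1) gives peak 13: h1:13  h2:11  h3:11  h4:7  h5:0  h6:0  h7:0.
Shift H→5, I→5.
Schedule F@1, G@1, H@5, I@5: h1:7  h2:7  h3:7  h4:7  h5:6  h6:4  h7:4 — peak 7.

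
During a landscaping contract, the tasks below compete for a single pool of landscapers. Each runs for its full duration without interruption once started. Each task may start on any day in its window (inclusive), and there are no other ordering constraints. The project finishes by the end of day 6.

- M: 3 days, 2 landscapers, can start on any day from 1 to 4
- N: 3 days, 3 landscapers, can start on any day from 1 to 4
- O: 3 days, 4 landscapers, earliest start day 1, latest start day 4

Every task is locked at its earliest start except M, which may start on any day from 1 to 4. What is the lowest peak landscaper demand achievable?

7

M@1: d1:9  d2:9  d3:9  d4:0  d5:0  d6:0 → peak 9
M@2: d1:7  d2:9  d3:9  d4:2  d5:0  d6:0 → peak 9
M@3: d1:7  d2:7  d3:9  d4:2  d5:2  d6:0 → peak 9
M@4: d1:7  d2:7  d3:7  d4:2  d5:2  d6:2 → peak 7
Best is M@4, peak 7.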